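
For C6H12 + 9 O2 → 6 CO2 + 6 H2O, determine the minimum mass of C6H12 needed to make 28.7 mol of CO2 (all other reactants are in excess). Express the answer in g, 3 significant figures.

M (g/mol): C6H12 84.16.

403 g

n(CO2) = 28.70 mol
n(C6H12) = (1/6) × 28.70 = 4.783 mol
mass = 4.783 × 84.16 = 402.5 g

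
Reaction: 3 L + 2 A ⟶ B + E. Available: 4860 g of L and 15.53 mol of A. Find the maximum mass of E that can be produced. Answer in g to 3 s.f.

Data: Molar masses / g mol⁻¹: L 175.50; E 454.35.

n(L) = 4860 / 175.50 = 27.69 mol
n(A) = 15.53 mol
n/ν for L = 27.69/3 = 9.230
n/ν for A = 15.53/2 = 7.765
Smallest n/ν is A → limiting reagent.
n(E) = (1/2) × 15.53 = 7.765 mol
mass = 7.765 × 454.35 = 3528 g

3530 g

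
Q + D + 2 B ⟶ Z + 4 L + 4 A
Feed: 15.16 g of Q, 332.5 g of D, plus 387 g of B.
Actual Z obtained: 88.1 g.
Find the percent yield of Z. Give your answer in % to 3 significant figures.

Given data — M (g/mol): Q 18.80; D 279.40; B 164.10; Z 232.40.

47.0 %

n(Q) = 15.16 / 18.80 = 0.8064 mol
n(D) = 332.5 / 279.40 = 1.190 mol
n(B) = 387.0 / 164.10 = 2.358 mol
n/ν → Q: 0.8064, D: 1.190, B: 1.179; Q is limiting.
theoretical n(Z) = (1/1) × 0.8064 = 0.8064 mol → 187.4 g
% yield = 88.1 / 187.4 × 100 = 47.01 %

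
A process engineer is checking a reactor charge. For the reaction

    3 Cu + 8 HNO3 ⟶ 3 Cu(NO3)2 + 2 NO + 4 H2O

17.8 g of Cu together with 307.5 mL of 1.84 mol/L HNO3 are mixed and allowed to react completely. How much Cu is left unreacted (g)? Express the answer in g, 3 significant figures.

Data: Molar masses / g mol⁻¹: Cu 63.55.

4.32 g

n(Cu) = 17.80 / 63.55 = 0.2801 mol
n(HNO3) = 1.84 × 307.5/1000 = 0.5658 mol
n/ν → Cu: 0.09337, HNO3: 0.07073; HNO3 is limiting.
Cu consumed = (3/8) × 0.5658 = 0.2122 mol
Cu remaining = 0.2801 − 0.2122 = 0.06790 mol
mass = 0.06790 × 63.55 = 4.315 g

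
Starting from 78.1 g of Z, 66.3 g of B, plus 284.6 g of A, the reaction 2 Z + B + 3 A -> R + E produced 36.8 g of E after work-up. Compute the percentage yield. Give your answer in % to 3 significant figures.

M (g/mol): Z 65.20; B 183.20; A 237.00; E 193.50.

n(Z) = 78.10 / 65.20 = 1.198 mol
n(B) = 66.30 / 183.20 = 0.3619 mol
n(A) = 284.6 / 237.00 = 1.201 mol
n/ν → Z: 0.5990, B: 0.3619, A: 0.4003; B is limiting.
theoretical n(E) = (1/1) × 0.3619 = 0.3619 mol → 70.03 g
% yield = 36.8 / 70.03 × 100 = 52.55 %

52.6 %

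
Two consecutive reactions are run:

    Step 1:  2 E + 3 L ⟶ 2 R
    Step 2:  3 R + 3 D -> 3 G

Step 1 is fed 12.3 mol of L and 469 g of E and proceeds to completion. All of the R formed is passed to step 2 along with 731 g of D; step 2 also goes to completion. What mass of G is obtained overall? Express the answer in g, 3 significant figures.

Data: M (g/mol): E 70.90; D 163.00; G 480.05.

Step 1:
n(L) = 12.30 mol
n(E) = 469.0 / 70.90 = 6.615 mol
n/ν for L = 12.30/3 = 4.100
n/ν for E = 6.615/2 = 3.308
Smallest n/ν is E → limiting reagent.
n(R) produced = (2/2) × 6.615 = 6.615 mol
Step 2:
n(R) available = 6.615 mol
n(D) = 731.0 / 163.00 = 4.485 mol
n/ν for R = 6.615/3 = 2.205
n/ν for D = 4.485/3 = 1.495
Smallest n/ν is D → limiting reagent.
n(G) = (3/3) × 4.485 = 4.485 mol
mass = 4.485 × 480.05 = 2153 g

2150 g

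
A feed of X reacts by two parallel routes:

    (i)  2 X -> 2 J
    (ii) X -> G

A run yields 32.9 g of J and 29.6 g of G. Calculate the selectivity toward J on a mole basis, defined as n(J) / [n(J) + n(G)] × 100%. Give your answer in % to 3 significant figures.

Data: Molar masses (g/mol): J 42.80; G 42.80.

n(J) = 32.9 / 42.80 = 0.7687 mol
n(G) = 29.6 / 42.80 = 0.6916 mol
selectivity = 0.7687/(0.7687+0.6916) × 100 = 52.64 %

52.6 %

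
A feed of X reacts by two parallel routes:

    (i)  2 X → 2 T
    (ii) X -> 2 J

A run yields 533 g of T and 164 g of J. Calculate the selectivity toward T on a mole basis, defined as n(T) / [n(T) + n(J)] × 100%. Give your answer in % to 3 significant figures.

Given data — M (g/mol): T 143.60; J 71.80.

n(T) = 533 / 143.60 = 3.712 mol
n(J) = 164 / 71.80 = 2.284 mol
selectivity = 3.712/(3.712+2.284) × 100 = 61.91 %

61.9 %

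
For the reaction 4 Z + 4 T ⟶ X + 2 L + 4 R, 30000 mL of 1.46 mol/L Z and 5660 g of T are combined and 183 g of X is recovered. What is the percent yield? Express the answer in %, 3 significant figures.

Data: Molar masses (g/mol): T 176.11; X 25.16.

90.5 %

n(Z) = 1.46 × 30000/1000 = 43.80 mol
n(T) = 5660 / 176.11 = 32.14 mol
n/ν for Z = 43.80/4 = 10.95
n/ν for T = 32.14/4 = 8.035
Smallest n/ν is T → limiting reagent.
theoretical n(X) = (1/4) × 32.14 = 8.035 mol → 202.2 g
% yield = 183 / 202.2 × 100 = 90.50 %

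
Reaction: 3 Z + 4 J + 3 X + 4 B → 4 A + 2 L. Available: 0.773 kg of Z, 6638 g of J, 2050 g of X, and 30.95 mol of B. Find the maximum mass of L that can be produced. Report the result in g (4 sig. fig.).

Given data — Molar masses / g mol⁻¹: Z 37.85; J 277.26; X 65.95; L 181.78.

2176 g

n(Z) = 0.7730×1000 / 37.85 = 20.42 mol
n(J) = 6638 / 277.26 = 23.94 mol
n(X) = 2050 / 65.95 = 31.08 mol
n(B) = 30.95 mol
n/ν → Z: 6.807, J: 5.985, X: 10.36, B: 7.738; J is limiting.
n(L) = (2/4) × 23.94 = 11.97 mol
mass = 11.97 × 181.78 = 2176 g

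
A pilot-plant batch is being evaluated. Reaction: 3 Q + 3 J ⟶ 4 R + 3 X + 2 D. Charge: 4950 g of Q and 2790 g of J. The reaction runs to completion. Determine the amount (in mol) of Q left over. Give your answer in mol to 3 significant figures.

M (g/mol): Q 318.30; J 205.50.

n(Q) = 4950 / 318.30 = 15.55 mol
n(J) = 2790 / 205.50 = 13.58 mol
n/ν for Q = 15.55/3 = 5.183
n/ν for J = 13.58/3 = 4.527
Smallest n/ν is J → limiting reagent.
Q consumed = (3/3) × 13.58 = 13.58 mol
Q remaining = 15.55 − 13.58 = 1.970 mol

1.97 mol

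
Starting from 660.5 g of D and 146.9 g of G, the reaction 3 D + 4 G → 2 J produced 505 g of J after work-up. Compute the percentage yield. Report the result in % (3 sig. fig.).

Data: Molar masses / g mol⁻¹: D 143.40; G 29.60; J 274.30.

74.2 %

n(D) = 660.5 / 143.40 = 4.606 mol
n(G) = 146.9 / 29.60 = 4.963 mol
n/ν for D = 4.606/3 = 1.535
n/ν for G = 4.963/4 = 1.241
Smallest n/ν is G → limiting reagent.
theoretical n(J) = (2/4) × 4.963 = 2.482 mol → 680.8 g
% yield = 505 / 680.8 × 100 = 74.18 %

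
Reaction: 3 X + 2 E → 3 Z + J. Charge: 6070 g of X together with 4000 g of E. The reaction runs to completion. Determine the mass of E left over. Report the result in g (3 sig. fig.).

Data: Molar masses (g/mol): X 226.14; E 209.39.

n(X) = 6070 / 226.14 = 26.84 mol
n(E) = 4000 / 209.39 = 19.10 mol
n/ν for X = 26.84/3 = 8.947
n/ν for E = 19.10/2 = 9.550
Smallest n/ν is X → limiting reagent.
E consumed = (2/3) × 26.84 = 17.89 mol
E remaining = 19.10 − 17.89 = 1.210 mol
mass = 1.210 × 209.39 = 253.4 g

253 g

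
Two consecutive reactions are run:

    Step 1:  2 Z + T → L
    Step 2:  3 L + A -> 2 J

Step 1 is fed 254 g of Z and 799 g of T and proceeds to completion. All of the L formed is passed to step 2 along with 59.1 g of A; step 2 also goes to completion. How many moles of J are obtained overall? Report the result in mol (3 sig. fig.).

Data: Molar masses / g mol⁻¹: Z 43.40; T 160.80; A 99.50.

Step 1:
n(Z) = 254.0 / 43.40 = 5.853 mol
n(T) = 799.0 / 160.80 = 4.969 mol
n/ν for Z = 5.853/2 = 2.927
n/ν for T = 4.969/1 = 4.969
Smallest n/ν is Z → limiting reagent.
n(L) produced = (1/2) × 5.853 = 2.927 mol
Step 2:
n(L) available = 2.927 mol
n(A) = 59.10 / 99.50 = 0.5940 mol
n/ν for L = 2.927/3 = 0.9757
n/ν for A = 0.5940/1 = 0.5940
Smallest n/ν is A → limiting reagent.
n(J) = (2/1) × 0.5940 = 1.188 mol

1.19 mol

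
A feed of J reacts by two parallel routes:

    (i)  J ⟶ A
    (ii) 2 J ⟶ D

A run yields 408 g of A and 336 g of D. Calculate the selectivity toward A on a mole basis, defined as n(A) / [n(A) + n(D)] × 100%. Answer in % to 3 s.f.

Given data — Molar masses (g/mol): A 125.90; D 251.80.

70.8 %

n(A) = 408 / 125.90 = 3.241 mol
n(D) = 336 / 251.80 = 1.334 mol
selectivity = 3.241/(3.241+1.334) × 100 = 70.84 %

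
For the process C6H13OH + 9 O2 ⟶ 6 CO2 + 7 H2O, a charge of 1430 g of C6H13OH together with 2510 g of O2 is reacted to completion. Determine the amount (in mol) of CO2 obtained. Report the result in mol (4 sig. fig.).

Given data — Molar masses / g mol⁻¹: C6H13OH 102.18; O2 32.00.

n(C6H13OH) = 1430 / 102.18 = 13.99 mol
n(O2) = 2510 / 32.00 = 78.44 mol
n/ν for C6H13OH = 13.99/1 = 13.99
n/ν for O2 = 78.44/9 = 8.716
Smallest n/ν is O2 → limiting reagent.
n(CO2) = (6/9) × 78.44 = 52.29 mol

52.29 mol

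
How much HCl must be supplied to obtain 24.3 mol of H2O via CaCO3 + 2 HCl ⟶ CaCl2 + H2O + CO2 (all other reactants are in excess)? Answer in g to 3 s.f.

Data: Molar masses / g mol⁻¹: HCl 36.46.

n(H2O) = 24.30 mol
n(HCl) = (2/1) × 24.30 = 48.60 mol
mass = 48.60 × 36.46 = 1772 g

1770 g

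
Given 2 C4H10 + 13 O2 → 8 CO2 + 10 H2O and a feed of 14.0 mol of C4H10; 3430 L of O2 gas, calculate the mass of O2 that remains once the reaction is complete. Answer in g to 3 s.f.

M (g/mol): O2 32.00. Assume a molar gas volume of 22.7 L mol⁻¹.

n(C4H10) = 14.00 mol
n(O2) = 3430 / 22.7 = 151.1 mol
n/ν for C4H10 = 14.00/2 = 7.000
n/ν for O2 = 151.1/13 = 11.62
Smallest n/ν is C4H10 → limiting reagent.
O2 consumed = (13/2) × 14.00 = 91.00 mol
O2 remaining = 151.1 − 91.00 = 60.10 mol
mass = 60.10 × 32.00 = 1923 g

1920 g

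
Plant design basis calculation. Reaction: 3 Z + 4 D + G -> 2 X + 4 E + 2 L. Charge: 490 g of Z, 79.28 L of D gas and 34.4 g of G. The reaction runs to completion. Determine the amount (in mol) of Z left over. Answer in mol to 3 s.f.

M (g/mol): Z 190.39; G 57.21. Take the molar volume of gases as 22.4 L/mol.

0.770 mol

n(Z) = 490.0 / 190.39 = 2.574 mol
n(D) = 79.28 / 22.4 = 3.539 mol
n(G) = 34.40 / 57.21 = 0.6013 mol
n/ν for Z = 2.574/3 = 0.8580
n/ν for D = 3.539/4 = 0.8848
n/ν for G = 0.6013/1 = 0.6013
Smallest n/ν is G → limiting reagent.
Z consumed = (3/1) × 0.6013 = 1.804 mol
Z remaining = 2.574 − 1.804 = 0.7700 mol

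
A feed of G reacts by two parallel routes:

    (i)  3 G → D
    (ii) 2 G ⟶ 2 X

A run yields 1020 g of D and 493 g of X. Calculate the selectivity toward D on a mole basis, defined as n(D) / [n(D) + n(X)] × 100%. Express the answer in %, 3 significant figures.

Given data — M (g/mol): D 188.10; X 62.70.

40.8 %

n(D) = 1020 / 188.10 = 5.423 mol
n(X) = 493 / 62.70 = 7.863 mol
selectivity = 5.423/(5.423+7.863) × 100 = 40.82 %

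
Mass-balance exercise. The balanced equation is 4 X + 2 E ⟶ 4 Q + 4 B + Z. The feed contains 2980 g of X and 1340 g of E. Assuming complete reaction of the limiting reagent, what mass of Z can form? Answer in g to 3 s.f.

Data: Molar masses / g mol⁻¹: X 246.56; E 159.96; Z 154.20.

n(X) = 2980 / 246.56 = 12.09 mol
n(E) = 1340 / 159.96 = 8.377 mol
n/ν for X = 12.09/4 = 3.023
n/ν for E = 8.377/2 = 4.189
Smallest n/ν is X → limiting reagent.
n(Z) = (1/4) × 12.09 = 3.023 mol
mass = 3.023 × 154.20 = 466.1 g

466 g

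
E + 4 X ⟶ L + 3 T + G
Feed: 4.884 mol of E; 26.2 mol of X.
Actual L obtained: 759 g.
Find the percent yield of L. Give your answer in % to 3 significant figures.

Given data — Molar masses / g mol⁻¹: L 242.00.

64.2 %

n(E) = 4.884 mol
n(X) = 26.20 mol
n/ν for E = 4.884/1 = 4.884
n/ν for X = 26.20/4 = 6.550
Smallest n/ν is E → limiting reagent.
theoretical n(L) = (1/1) × 4.884 = 4.884 mol → 1182 g
% yield = 759 / 1182 × 100 = 64.21 %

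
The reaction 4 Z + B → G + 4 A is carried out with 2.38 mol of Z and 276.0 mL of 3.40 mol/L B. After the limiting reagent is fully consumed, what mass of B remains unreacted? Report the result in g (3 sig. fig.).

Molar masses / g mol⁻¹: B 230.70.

79.2 g

n(Z) = 2.380 mol
n(B) = 3.40 × 276.0/1000 = 0.9384 mol
n/ν → Z: 0.5950, B: 0.9384; Z is limiting.
B consumed = (1/4) × 2.380 = 0.5950 mol
B remaining = 0.9384 − 0.5950 = 0.3434 mol
mass = 0.3434 × 230.70 = 79.22 g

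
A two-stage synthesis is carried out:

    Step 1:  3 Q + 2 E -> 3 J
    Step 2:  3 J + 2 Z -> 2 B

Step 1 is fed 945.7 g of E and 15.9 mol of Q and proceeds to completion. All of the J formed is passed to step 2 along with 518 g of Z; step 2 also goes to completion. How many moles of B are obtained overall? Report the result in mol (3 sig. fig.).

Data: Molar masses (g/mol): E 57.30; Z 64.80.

Step 1:
n(E) = 945.7 / 57.30 = 16.50 mol
n(Q) = 15.90 mol
n/ν for E = 16.50/2 = 8.250
n/ν for Q = 15.90/3 = 5.300
Smallest n/ν is Q → limiting reagent.
n(J) produced = (3/3) × 15.90 = 15.90 mol
Step 2:
n(J) available = 15.90 mol
n(Z) = 518.0 / 64.80 = 7.994 mol
n/ν for J = 15.90/3 = 5.300
n/ν for Z = 7.994/2 = 3.997
Smallest n/ν is Z → limiting reagent.
n(B) = (2/2) × 7.994 = 7.994 mol

7.99 mol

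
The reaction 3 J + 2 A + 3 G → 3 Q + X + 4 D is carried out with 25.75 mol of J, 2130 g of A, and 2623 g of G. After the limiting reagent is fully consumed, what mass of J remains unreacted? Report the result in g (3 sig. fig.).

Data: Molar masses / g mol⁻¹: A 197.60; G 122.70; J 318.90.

3060 g

n(J) = 25.75 mol
n(A) = 2130 / 197.60 = 10.78 mol
n(G) = 2623 / 122.70 = 21.38 mol
n/ν for J = 25.75/3 = 8.583
n/ν for A = 10.78/2 = 5.390
n/ν for G = 21.38/3 = 7.127
Smallest n/ν is A → limiting reagent.
J consumed = (3/2) × 10.78 = 16.17 mol
J remaining = 25.75 − 16.17 = 9.580 mol
mass = 9.580 × 318.90 = 3055 g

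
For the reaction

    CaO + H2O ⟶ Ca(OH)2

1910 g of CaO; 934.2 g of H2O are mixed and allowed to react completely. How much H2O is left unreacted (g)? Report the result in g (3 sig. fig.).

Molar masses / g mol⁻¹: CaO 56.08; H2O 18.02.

n(CaO) = 1910 / 56.08 = 34.06 mol
n(H2O) = 934.2 / 18.02 = 51.84 mol
n/ν → CaO: 34.06, H2O: 51.84; CaO is limiting.
H2O consumed = (1/1) × 34.06 = 34.06 mol
H2O remaining = 51.84 − 34.06 = 17.78 mol
mass = 17.78 × 18.02 = 320.4 g

320 g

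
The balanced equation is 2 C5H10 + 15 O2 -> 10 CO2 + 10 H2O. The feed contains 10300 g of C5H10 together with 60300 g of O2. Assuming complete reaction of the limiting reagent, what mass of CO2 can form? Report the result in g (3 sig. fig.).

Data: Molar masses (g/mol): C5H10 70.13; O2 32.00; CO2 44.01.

32300 g

n(C5H10) = 10300 / 70.13 = 146.9 mol
n(O2) = 60300 / 32.00 = 1884 mol
n/ν for C5H10 = 146.9/2 = 73.45
n/ν for O2 = 1884/15 = 125.6
Smallest n/ν is C5H10 → limiting reagent.
n(CO2) = (10/2) × 146.9 = 734.5 mol
mass = 734.5 × 44.01 = 32330 g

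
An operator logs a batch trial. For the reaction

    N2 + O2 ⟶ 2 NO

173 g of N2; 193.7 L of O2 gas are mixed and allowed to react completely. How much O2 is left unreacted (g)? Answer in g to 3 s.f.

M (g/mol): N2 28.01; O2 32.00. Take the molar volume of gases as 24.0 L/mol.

n(N2) = 173.0 / 28.01 = 6.176 mol
n(O2) = 193.7 / 24.0 = 8.071 mol
n/ν for N2 = 6.176/1 = 6.176
n/ν for O2 = 8.071/1 = 8.071
Smallest n/ν is N2 → limiting reagent.
O2 consumed = (1/1) × 6.176 = 6.176 mol
O2 remaining = 8.071 − 6.176 = 1.895 mol
mass = 1.895 × 32.00 = 60.64 g

60.6 g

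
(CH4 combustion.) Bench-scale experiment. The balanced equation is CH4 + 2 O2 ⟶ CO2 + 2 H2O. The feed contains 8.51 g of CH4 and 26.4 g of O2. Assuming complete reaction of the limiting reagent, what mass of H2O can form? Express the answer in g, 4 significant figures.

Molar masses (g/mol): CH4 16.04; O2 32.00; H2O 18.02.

14.87 g

n(CH4) = 8.510 / 16.04 = 0.5305 mol
n(O2) = 26.40 / 32.00 = 0.8250 mol
n/ν → CH4: 0.5305, O2: 0.4125; O2 is limiting.
n(H2O) = (2/2) × 0.8250 = 0.8250 mol
mass = 0.8250 × 18.02 = 14.87 g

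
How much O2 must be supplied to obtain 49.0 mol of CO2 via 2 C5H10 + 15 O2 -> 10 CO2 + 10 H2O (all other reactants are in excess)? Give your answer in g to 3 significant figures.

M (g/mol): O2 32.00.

2350 g

n(CO2) = 49.00 mol
n(O2) = (15/10) × 49.00 = 73.50 mol
mass = 73.50 × 32.00 = 2352 g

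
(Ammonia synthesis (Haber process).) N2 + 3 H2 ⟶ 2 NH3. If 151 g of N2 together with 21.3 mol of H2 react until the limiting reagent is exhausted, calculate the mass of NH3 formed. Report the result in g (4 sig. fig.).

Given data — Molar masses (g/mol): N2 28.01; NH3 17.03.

183.6 g

n(N2) = 151.0 / 28.01 = 5.391 mol
n(H2) = 21.30 mol
n/ν for N2 = 5.391/1 = 5.391
n/ν for H2 = 21.30/3 = 7.100
Smallest n/ν is N2 → limiting reagent.
n(NH3) = (2/1) × 5.391 = 10.78 mol
mass = 10.78 × 17.03 = 183.6 g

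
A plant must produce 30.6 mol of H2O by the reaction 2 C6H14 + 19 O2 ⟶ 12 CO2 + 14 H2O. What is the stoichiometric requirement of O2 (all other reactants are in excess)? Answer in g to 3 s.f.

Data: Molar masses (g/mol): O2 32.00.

n(H2O) = 30.60 mol
n(O2) = (19/14) × 30.60 = 41.53 mol
mass = 41.53 × 32.00 = 1329 g

1330 g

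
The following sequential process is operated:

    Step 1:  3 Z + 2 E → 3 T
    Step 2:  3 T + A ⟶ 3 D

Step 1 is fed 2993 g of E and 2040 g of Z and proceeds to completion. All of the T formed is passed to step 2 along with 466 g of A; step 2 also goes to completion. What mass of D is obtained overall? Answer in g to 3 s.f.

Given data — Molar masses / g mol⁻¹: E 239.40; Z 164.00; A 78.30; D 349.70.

4350 g

Step 1:
n(E) = 2993 / 239.40 = 12.50 mol
n(Z) = 2040 / 164.00 = 12.44 mol
n/ν for E = 12.50/2 = 6.250
n/ν for Z = 12.44/3 = 4.147
Smallest n/ν is Z → limiting reagent.
n(T) produced = (3/3) × 12.44 = 12.44 mol
Step 2:
n(T) available = 12.44 mol
n(A) = 466.0 / 78.30 = 5.951 mol
n/ν for T = 12.44/3 = 4.147
n/ν for A = 5.951/1 = 5.951
Smallest n/ν is T → limiting reagent.
n(D) = (3/3) × 12.44 = 12.44 mol
mass = 12.44 × 349.70 = 4350 g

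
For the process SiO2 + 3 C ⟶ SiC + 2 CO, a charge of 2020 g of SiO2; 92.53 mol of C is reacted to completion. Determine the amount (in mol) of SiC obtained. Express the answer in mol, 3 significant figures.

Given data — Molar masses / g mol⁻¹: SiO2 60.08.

30.8 mol

n(SiO2) = 2020 / 60.08 = 33.62 mol
n(C) = 92.53 mol
n/ν → SiO2: 33.62, C: 30.84; C is limiting.
n(SiC) = (1/3) × 92.53 = 30.84 mol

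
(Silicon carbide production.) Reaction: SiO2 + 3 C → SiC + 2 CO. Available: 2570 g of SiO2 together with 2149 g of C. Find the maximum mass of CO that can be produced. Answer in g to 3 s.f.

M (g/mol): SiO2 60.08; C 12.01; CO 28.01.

n(SiO2) = 2570 / 60.08 = 42.78 mol
n(C) = 2149 / 12.01 = 178.9 mol
n/ν → SiO2: 42.78, C: 59.63; SiO2 is limiting.
n(CO) = (2/1) × 42.78 = 85.56 mol
mass = 85.56 × 28.01 = 2397 g

2400 g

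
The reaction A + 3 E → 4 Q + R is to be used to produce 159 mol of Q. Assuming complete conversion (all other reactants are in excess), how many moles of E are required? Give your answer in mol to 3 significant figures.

n(Q) = 159.0 mol
n(E) = (3/4) × 159.0 = 119.3 mol

119 mol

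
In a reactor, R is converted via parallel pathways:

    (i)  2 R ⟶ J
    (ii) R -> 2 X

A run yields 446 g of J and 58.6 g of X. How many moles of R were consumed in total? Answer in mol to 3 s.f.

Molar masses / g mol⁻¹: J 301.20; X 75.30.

3.35 mol

n(J) = 446 / 301.20 = 1.481 mol
n(X) = 58.6 / 75.30 = 0.7782 mol
n(R) via (i) = (2/1)×1.481 = 2.962 mol
n(R) via (ii) = (1/2)×0.7782 = 0.3891 mol
total n(R) = 2.962 + 0.3891 = 3.351 mol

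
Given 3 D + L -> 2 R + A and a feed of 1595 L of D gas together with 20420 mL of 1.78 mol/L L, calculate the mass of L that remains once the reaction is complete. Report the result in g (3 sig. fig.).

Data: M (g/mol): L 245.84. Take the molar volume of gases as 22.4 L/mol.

n(D) = 1595 / 22.4 = 71.21 mol
n(L) = 1.78 × 20420/1000 = 36.35 mol
n/ν for D = 71.21/3 = 23.74
n/ν for L = 36.35/1 = 36.35
Smallest n/ν is D → limiting reagent.
L consumed = (1/3) × 71.21 = 23.74 mol
L remaining = 36.35 − 23.74 = 12.61 mol
mass = 12.61 × 245.84 = 3100 g

3100 g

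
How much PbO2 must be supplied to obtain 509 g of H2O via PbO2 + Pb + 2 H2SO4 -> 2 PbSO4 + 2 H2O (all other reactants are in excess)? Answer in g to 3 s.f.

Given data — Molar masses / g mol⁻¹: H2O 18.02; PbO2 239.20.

n(H2O) = 509 / 18.02 = 28.25 mol
n(PbO2) = (1/2) × 28.25 = 14.13 mol
mass = 14.13 × 239.20 = 3380 g

3380 g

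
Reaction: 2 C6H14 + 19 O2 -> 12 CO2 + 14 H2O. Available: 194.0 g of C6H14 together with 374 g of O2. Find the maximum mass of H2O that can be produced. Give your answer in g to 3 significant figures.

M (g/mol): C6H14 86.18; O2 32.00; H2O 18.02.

155 g

n(C6H14) = 194.0 / 86.18 = 2.251 mol
n(O2) = 374.0 / 32.00 = 11.69 mol
n/ν → C6H14: 1.126, O2: 0.6153; O2 is limiting.
n(H2O) = (14/19) × 11.69 = 8.614 mol
mass = 8.614 × 18.02 = 155.2 g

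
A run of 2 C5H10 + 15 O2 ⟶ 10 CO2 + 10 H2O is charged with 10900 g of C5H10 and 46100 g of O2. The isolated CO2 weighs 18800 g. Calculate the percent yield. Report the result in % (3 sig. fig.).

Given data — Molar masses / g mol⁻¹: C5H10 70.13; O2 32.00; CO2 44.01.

n(C5H10) = 10900 / 70.13 = 155.4 mol
n(O2) = 46100 / 32.00 = 1441 mol
n/ν for C5H10 = 155.4/2 = 77.70
n/ν for O2 = 1441/15 = 96.07
Smallest n/ν is C5H10 → limiting reagent.
theoretical n(CO2) = (10/2) × 155.4 = 777.0 mol → 34200 g
% yield = 18800 / 34200 × 100 = 54.97 %

55.0 %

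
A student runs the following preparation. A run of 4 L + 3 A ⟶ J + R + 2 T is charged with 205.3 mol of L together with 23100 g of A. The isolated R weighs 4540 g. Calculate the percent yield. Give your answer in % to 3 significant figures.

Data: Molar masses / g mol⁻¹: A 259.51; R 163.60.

n(L) = 205.3 mol
n(A) = 23100 / 259.51 = 89.01 mol
n/ν → L: 51.33, A: 29.67; A is limiting.
theoretical n(R) = (1/3) × 89.01 = 29.67 mol → 4854 g
% yield = 4540 / 4854 × 100 = 93.53 %

93.5 %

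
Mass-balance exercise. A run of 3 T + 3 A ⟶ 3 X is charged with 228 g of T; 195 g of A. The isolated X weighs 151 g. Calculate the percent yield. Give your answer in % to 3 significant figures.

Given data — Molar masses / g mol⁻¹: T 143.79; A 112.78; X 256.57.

37.1 %

n(T) = 228.0 / 143.79 = 1.586 mol
n(A) = 195.0 / 112.78 = 1.729 mol
n/ν → T: 0.5287, A: 0.5763; T is limiting.
theoretical n(X) = (3/3) × 1.586 = 1.586 mol → 406.9 g
% yield = 151 / 406.9 × 100 = 37.11 %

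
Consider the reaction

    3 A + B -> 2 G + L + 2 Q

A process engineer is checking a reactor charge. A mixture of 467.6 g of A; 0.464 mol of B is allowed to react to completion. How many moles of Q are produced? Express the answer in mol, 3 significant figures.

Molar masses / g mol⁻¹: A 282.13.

n(A) = 467.6 / 282.13 = 1.657 mol
n(B) = 0.4640 mol
n/ν for A = 1.657/3 = 0.5523
n/ν for B = 0.4640/1 = 0.4640
Smallest n/ν is B → limiting reagent.
n(Q) = (2/1) × 0.4640 = 0.9280 mol

0.928 mol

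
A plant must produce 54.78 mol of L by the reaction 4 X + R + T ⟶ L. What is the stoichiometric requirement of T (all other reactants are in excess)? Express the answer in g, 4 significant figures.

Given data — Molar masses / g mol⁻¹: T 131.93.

7227 g

n(L) = 54.78 mol
n(T) = (1/1) × 54.78 = 54.78 mol
mass = 54.78 × 131.93 = 7227 g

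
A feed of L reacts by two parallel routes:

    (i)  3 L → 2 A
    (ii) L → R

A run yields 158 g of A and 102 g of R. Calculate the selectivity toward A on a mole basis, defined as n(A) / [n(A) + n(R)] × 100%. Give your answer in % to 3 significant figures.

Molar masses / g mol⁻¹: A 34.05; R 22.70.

n(A) = 158 / 34.05 = 4.640 mol
n(R) = 102 / 22.70 = 4.493 mol
selectivity = 4.640/(4.640+4.493) × 100 = 50.80 %

50.8 %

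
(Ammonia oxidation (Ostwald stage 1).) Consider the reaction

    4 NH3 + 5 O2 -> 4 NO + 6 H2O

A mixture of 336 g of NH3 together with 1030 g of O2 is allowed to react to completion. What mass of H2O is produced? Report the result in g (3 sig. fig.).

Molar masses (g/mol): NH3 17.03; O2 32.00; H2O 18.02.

533 g

n(NH3) = 336.0 / 17.03 = 19.73 mol
n(O2) = 1030 / 32.00 = 32.19 mol
n/ν → NH3: 4.933, O2: 6.438; NH3 is limiting.
n(H2O) = (6/4) × 19.73 = 29.60 mol
mass = 29.60 × 18.02 = 533.4 g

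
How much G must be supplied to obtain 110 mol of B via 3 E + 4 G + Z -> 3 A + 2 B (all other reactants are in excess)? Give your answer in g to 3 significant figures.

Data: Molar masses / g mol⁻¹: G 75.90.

n(B) = 110.0 mol
n(G) = (4/2) × 110.0 = 220.0 mol
mass = 220.0 × 75.90 = 16700 g

16700 g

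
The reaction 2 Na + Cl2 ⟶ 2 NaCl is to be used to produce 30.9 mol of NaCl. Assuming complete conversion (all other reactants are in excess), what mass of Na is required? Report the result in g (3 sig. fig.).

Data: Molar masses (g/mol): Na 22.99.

710 g

n(NaCl) = 30.90 mol
n(Na) = (2/2) × 30.90 = 30.90 mol
mass = 30.90 × 22.99 = 710.4 g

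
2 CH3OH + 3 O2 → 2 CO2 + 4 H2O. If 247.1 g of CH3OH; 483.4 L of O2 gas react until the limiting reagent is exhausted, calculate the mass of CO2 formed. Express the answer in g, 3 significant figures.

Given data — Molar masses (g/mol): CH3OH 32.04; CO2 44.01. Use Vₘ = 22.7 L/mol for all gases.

n(CH3OH) = 247.1 / 32.04 = 7.712 mol
n(O2) = 483.4 / 22.7 = 21.30 mol
n/ν for CH3OH = 7.712/2 = 3.856
n/ν for O2 = 21.30/3 = 7.100
Smallest n/ν is CH3OH → limiting reagent.
n(CO2) = (2/2) × 7.712 = 7.712 mol
mass = 7.712 × 44.01 = 339.4 g

339 g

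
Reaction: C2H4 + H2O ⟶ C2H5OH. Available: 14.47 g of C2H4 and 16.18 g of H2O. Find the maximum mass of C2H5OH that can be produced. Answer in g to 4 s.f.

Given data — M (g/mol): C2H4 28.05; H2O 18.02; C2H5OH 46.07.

n(C2H4) = 14.47 / 28.05 = 0.5159 mol
n(H2O) = 16.18 / 18.02 = 0.8979 mol
n/ν → C2H4: 0.5159, H2O: 0.8979; C2H4 is limiting.
n(C2H5OH) = (1/1) × 0.5159 = 0.5159 mol
mass = 0.5159 × 46.07 = 23.77 g

23.77 g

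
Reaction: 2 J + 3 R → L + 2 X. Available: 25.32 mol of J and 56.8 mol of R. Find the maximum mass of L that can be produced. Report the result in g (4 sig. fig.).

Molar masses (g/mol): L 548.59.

6945 g

n(J) = 25.32 mol
n(R) = 56.80 mol
n/ν for J = 25.32/2 = 12.66
n/ν for R = 56.80/3 = 18.93
Smallest n/ν is J → limiting reagent.
n(L) = (1/2) × 25.32 = 12.66 mol
mass = 12.66 × 548.59 = 6945 g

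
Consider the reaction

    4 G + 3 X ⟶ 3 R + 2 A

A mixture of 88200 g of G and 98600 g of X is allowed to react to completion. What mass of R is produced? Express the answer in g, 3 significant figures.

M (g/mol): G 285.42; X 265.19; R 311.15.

72100 g

n(G) = 88200 / 285.42 = 309.0 mol
n(X) = 98600 / 265.19 = 371.8 mol
n/ν for G = 309.0/4 = 77.25
n/ν for X = 371.8/3 = 123.9
Smallest n/ν is G → limiting reagent.
n(R) = (3/4) × 309.0 = 231.8 mol
mass = 231.8 × 311.15 = 72120 g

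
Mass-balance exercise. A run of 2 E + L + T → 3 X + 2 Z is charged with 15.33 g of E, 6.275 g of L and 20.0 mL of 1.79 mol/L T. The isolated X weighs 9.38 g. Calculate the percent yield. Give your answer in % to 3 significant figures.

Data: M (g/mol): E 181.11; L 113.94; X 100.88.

86.6 %

n(E) = 15.33 / 181.11 = 0.08464 mol
n(L) = 6.275 / 113.94 = 0.05507 mol
n(T) = 1.79 × 20.00/1000 = 0.03580 mol
n/ν for E = 0.08464/2 = 0.04232
n/ν for L = 0.05507/1 = 0.05507
n/ν for T = 0.03580/1 = 0.03580
Smallest n/ν is T → limiting reagent.
theoretical n(X) = (3/1) × 0.03580 = 0.1074 mol → 10.83 g
% yield = 9.38 / 10.83 × 100 = 86.61 %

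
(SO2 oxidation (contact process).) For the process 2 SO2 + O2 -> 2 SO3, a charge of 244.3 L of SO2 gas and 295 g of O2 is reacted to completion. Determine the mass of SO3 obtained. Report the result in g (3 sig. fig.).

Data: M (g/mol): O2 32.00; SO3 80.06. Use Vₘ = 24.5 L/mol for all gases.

n(SO2) = 244.3 / 24.5 = 9.971 mol
n(O2) = 295.0 / 32.00 = 9.219 mol
n/ν for SO2 = 9.971/2 = 4.986
n/ν for O2 = 9.219/1 = 9.219
Smallest n/ν is SO2 → limiting reagent.
n(SO3) = (2/2) × 9.971 = 9.971 mol
mass = 9.971 × 80.06 = 798.3 g

798 g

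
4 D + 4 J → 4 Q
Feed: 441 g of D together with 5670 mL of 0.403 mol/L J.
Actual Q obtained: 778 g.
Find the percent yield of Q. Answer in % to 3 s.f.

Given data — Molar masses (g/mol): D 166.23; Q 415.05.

n(D) = 441.0 / 166.23 = 2.653 mol
n(J) = 0.403 × 5670/1000 = 2.285 mol
n/ν for D = 2.653/4 = 0.6633
n/ν for J = 2.285/4 = 0.5713
Smallest n/ν is J → limiting reagent.
theoretical n(Q) = (4/4) × 2.285 = 2.285 mol → 948.4 g
% yield = 778 / 948.4 × 100 = 82.03 %

82.0 %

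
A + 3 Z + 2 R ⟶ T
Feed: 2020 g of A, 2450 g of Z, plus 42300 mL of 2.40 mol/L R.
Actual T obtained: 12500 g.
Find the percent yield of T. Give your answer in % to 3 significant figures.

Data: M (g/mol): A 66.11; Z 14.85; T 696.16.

n(A) = 2020 / 66.11 = 30.56 mol
n(Z) = 2450 / 14.85 = 165.0 mol
n(R) = 2.40 × 42300/1000 = 101.5 mol
n/ν → A: 30.56, Z: 55.00, R: 50.75; A is limiting.
theoretical n(T) = (1/1) × 30.56 = 30.56 mol → 21270 g
% yield = 12500 / 21270 × 100 = 58.77 %

58.8 %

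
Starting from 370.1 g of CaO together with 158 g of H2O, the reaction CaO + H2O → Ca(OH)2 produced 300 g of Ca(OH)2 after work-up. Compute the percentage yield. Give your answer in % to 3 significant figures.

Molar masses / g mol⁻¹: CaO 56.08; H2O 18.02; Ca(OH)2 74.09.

n(CaO) = 370.1 / 56.08 = 6.600 mol
n(H2O) = 158.0 / 18.02 = 8.768 mol
n/ν → CaO: 6.600, H2O: 8.768; CaO is limiting.
theoretical n(Ca(OH)2) = (1/1) × 6.600 = 6.600 mol → 489.0 g
% yield = 300 / 489.0 × 100 = 61.35 %

61.4 %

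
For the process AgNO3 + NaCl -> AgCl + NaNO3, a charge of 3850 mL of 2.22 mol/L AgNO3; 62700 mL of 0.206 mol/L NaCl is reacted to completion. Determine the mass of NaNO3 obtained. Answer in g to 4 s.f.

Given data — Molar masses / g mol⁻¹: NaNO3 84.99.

n(AgNO3) = 2.22 × 3850/1000 = 8.547 mol
n(NaCl) = 0.206 × 62700/1000 = 12.92 mol
n/ν → AgNO3: 8.547, NaCl: 12.92; AgNO3 is limiting.
n(NaNO3) = (1/1) × 8.547 = 8.547 mol
mass = 8.547 × 84.99 = 726.4 g

726.4 g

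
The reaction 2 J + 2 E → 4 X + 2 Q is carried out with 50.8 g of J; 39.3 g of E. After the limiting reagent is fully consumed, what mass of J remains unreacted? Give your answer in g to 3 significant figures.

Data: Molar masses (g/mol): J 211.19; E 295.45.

22.7 g

n(J) = 50.80 / 211.19 = 0.2405 mol
n(E) = 39.30 / 295.45 = 0.1330 mol
n/ν for J = 0.2405/2 = 0.1203
n/ν for E = 0.1330/2 = 0.06650
Smallest n/ν is E → limiting reagent.
J consumed = (2/2) × 0.1330 = 0.1330 mol
J remaining = 0.2405 − 0.1330 = 0.1075 mol
mass = 0.1075 × 211.19 = 22.70 g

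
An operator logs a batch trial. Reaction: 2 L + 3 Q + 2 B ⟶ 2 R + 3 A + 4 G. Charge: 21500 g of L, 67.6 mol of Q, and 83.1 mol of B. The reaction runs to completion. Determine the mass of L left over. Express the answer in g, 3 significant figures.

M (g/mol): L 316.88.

n(L) = 21500 / 316.88 = 67.85 mol
n(Q) = 67.60 mol
n(B) = 83.10 mol
n/ν for L = 67.85/2 = 33.93
n/ν for Q = 67.60/3 = 22.53
n/ν for B = 83.10/2 = 41.55
Smallest n/ν is Q → limiting reagent.
L consumed = (2/3) × 67.60 = 45.07 mol
L remaining = 67.85 − 45.07 = 22.78 mol
mass = 22.78 × 316.88 = 7219 g

7220 g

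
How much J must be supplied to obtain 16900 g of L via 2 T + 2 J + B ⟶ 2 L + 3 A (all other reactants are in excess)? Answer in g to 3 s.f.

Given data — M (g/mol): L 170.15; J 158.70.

15800 g

n(L) = 16900 / 170.15 = 99.32 mol
n(J) = (2/2) × 99.32 = 99.32 mol
mass = 99.32 × 158.70 = 15760 g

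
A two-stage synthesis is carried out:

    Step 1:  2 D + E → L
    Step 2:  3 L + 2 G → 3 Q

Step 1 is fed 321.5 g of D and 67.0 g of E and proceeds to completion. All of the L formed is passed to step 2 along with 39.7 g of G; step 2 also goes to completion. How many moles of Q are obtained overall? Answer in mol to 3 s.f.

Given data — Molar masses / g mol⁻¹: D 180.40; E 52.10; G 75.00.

0.794 mol

Step 1:
n(D) = 321.5 / 180.40 = 1.782 mol
n(E) = 67.00 / 52.10 = 1.286 mol
n/ν for D = 1.782/2 = 0.8910
n/ν for E = 1.286/1 = 1.286
Smallest n/ν is D → limiting reagent.
n(L) produced = (1/2) × 1.782 = 0.8910 mol
Step 2:
n(L) available = 0.8910 mol
n(G) = 39.70 / 75.00 = 0.5293 mol
n/ν for L = 0.8910/3 = 0.2970
n/ν for G = 0.5293/2 = 0.2647
Smallest n/ν is G → limiting reagent.
n(Q) = (3/2) × 0.5293 = 0.7940 mol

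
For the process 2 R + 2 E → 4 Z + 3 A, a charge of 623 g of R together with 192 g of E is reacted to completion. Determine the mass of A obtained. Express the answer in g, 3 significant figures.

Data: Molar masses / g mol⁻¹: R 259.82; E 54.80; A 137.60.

n(R) = 623.0 / 259.82 = 2.398 mol
n(E) = 192.0 / 54.80 = 3.504 mol
n/ν → R: 1.199, E: 1.752; R is limiting.
n(A) = (3/2) × 2.398 = 3.597 mol
mass = 3.597 × 137.60 = 494.9 g

495 g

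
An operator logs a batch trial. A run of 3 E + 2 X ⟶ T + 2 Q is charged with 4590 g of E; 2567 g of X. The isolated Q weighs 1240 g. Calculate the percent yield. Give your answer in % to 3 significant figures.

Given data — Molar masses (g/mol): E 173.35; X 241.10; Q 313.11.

n(E) = 4590 / 173.35 = 26.48 mol
n(X) = 2567 / 241.10 = 10.65 mol
n/ν for E = 26.48/3 = 8.827
n/ν for X = 10.65/2 = 5.325
Smallest n/ν is X → limiting reagent.
theoretical n(Q) = (2/2) × 10.65 = 10.65 mol → 3335 g
% yield = 1240 / 3335 × 100 = 37.18 %

37.2 %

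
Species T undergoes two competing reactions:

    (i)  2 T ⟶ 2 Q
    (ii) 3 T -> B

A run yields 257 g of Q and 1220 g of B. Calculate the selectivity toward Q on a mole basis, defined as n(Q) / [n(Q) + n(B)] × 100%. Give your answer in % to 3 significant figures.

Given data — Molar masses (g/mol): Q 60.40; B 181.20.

n(Q) = 257 / 60.40 = 4.255 mol
n(B) = 1220 / 181.20 = 6.733 mol
selectivity = 4.255/(4.255+6.733) × 100 = 38.72 %

38.7 %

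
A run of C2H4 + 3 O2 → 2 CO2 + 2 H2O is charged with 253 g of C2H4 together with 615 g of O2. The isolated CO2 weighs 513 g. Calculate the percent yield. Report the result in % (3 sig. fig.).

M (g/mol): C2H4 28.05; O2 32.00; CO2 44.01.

91.0 %

n(C2H4) = 253.0 / 28.05 = 9.020 mol
n(O2) = 615.0 / 32.00 = 19.22 mol
n/ν → C2H4: 9.020, O2: 6.407; O2 is limiting.
theoretical n(CO2) = (2/3) × 19.22 = 12.81 mol → 563.8 g
% yield = 513 / 563.8 × 100 = 90.99 %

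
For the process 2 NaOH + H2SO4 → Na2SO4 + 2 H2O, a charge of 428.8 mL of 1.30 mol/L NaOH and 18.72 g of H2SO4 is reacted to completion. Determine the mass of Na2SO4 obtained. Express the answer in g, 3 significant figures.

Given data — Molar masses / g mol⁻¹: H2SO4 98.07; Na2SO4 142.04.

27.1 g

n(NaOH) = 1.30 × 428.8/1000 = 0.5574 mol
n(H2SO4) = 18.72 / 98.07 = 0.1909 mol
n/ν → NaOH: 0.2787, H2SO4: 0.1909; H2SO4 is limiting.
n(Na2SO4) = (1/1) × 0.1909 = 0.1909 mol
mass = 0.1909 × 142.04 = 27.12 g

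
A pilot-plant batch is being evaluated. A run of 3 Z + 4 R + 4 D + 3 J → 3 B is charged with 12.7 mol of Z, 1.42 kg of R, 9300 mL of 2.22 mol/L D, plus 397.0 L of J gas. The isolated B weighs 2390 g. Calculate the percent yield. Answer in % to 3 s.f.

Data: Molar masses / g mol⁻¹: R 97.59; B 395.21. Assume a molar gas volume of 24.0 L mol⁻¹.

n(Z) = 12.70 mol
n(R) = 1.420×1000 / 97.59 = 14.55 mol
n(D) = 2.22 × 9300/1000 = 20.65 mol
n(J) = 397.0 / 24.0 = 16.54 mol
n/ν for Z = 12.70/3 = 4.233
n/ν for R = 14.55/4 = 3.638
n/ν for D = 20.65/4 = 5.163
n/ν for J = 16.54/3 = 5.513
Smallest n/ν is R → limiting reagent.
theoretical n(B) = (3/4) × 14.55 = 10.91 mol → 4312 g
% yield = 2390 / 4312 × 100 = 55.43 %

55.4 %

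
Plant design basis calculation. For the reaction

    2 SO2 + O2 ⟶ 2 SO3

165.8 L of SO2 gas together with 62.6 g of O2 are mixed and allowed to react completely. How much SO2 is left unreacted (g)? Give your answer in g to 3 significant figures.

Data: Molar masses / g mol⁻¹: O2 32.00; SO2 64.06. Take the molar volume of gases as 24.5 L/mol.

n(SO2) = 165.8 / 24.5 = 6.767 mol
n(O2) = 62.60 / 32.00 = 1.956 mol
n/ν for SO2 = 6.767/2 = 3.384
n/ν for O2 = 1.956/1 = 1.956
Smallest n/ν is O2 → limiting reagent.
SO2 consumed = (2/1) × 1.956 = 3.912 mol
SO2 remaining = 6.767 − 3.912 = 2.855 mol
mass = 2.855 × 64.06 = 182.9 g

183 g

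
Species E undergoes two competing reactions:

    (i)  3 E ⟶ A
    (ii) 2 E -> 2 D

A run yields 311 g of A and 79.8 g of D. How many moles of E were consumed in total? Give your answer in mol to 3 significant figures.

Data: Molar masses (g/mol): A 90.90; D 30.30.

12.9 mol

n(A) = 311 / 90.90 = 3.421 mol
n(D) = 79.8 / 30.30 = 2.634 mol
n(E) via (i) = (3/1)×3.421 = 10.26 mol
n(E) via (ii) = (2/2)×2.634 = 2.634 mol
total n(E) = 10.26 + 2.634 = 12.89 mol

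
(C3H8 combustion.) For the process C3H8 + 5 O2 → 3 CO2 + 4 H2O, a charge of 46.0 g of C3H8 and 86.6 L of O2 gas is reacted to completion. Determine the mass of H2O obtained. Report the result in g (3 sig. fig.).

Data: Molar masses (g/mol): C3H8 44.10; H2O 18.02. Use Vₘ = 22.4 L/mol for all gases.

55.7 g

n(C3H8) = 46.00 / 44.10 = 1.043 mol
n(O2) = 86.60 / 22.4 = 3.866 mol
n/ν for C3H8 = 1.043/1 = 1.043
n/ν for O2 = 3.866/5 = 0.7732
Smallest n/ν is O2 → limiting reagent.
n(H2O) = (4/5) × 3.866 = 3.093 mol
mass = 3.093 × 18.02 = 55.74 g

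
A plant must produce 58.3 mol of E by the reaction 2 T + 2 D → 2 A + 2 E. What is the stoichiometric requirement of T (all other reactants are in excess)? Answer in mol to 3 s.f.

n(E) = 58.30 mol
n(T) = (2/2) × 58.30 = 58.30 mol

58.3 mol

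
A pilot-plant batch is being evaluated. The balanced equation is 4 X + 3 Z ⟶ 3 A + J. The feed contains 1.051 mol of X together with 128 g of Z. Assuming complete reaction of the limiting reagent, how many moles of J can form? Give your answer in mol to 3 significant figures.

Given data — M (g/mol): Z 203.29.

0.210 mol

n(X) = 1.051 mol
n(Z) = 128.0 / 203.29 = 0.6296 mol
n/ν → X: 0.2628, Z: 0.2099; Z is limiting.
n(J) = (1/3) × 0.6296 = 0.2099 mol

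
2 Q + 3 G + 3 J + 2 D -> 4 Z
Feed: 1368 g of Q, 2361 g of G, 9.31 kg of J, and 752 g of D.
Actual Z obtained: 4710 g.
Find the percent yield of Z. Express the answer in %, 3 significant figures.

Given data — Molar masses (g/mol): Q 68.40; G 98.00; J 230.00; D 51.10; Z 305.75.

n(Q) = 1368 / 68.40 = 20.00 mol
n(G) = 2361 / 98.00 = 24.09 mol
n(J) = 9.310×1000 / 230.00 = 40.48 mol
n(D) = 752.0 / 51.10 = 14.72 mol
n/ν for Q = 20.00/2 = 10.00
n/ν for G = 24.09/3 = 8.030
n/ν for J = 40.48/3 = 13.49
n/ν for D = 14.72/2 = 7.360
Smallest n/ν is D → limiting reagent.
theoretical n(Z) = (4/2) × 14.72 = 29.44 mol → 9001 g
% yield = 4710 / 9001 × 100 = 52.33 %

52.3 %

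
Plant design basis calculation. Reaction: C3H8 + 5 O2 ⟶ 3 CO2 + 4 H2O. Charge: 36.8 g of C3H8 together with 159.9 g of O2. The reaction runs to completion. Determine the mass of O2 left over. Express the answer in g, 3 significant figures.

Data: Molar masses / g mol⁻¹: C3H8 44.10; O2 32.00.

n(C3H8) = 36.80 / 44.10 = 0.8345 mol
n(O2) = 159.9 / 32.00 = 4.997 mol
n/ν for C3H8 = 0.8345/1 = 0.8345
n/ν for O2 = 4.997/5 = 0.9994
Smallest n/ν is C3H8 → limiting reagent.
O2 consumed = (5/1) × 0.8345 = 4.173 mol
O2 remaining = 4.997 − 4.173 = 0.8240 mol
mass = 0.8240 × 32.00 = 26.37 g

26.4 g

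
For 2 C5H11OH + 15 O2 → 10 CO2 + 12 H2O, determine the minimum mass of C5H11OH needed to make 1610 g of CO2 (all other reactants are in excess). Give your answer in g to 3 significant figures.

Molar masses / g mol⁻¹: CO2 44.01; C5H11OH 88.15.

645 g

n(CO2) = 1610 / 44.01 = 36.58 mol
n(C5H11OH) = (2/10) × 36.58 = 7.316 mol
mass = 7.316 × 88.15 = 644.9 g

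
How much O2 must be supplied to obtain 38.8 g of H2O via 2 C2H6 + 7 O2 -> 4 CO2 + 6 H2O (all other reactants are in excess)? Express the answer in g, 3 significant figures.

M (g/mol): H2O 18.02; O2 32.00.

n(H2O) = 38.8 / 18.02 = 2.153 mol
n(O2) = (7/6) × 2.153 = 2.512 mol
mass = 2.512 × 32.00 = 80.38 g

80.4 g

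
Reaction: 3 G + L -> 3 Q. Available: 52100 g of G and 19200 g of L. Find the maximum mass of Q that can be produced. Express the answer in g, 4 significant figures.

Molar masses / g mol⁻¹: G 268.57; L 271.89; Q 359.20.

n(G) = 52100 / 268.57 = 194.0 mol
n(L) = 19200 / 271.89 = 70.62 mol
n/ν for G = 194.0/3 = 64.67
n/ν for L = 70.62/1 = 70.62
Smallest n/ν is G → limiting reagent.
n(Q) = (3/3) × 194.0 = 194.0 mol
mass = 194.0 × 359.20 = 69680 g

69680 g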